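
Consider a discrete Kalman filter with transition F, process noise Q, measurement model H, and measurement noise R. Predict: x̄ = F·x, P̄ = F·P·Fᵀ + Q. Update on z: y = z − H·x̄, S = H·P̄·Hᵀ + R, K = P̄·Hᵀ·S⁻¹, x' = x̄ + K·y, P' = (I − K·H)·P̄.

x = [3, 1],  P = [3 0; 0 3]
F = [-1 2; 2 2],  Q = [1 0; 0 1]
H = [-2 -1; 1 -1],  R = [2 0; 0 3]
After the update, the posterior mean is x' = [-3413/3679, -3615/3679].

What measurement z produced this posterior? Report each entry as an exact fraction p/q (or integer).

z = [3, 1]

x̄ = F·x = [-1, 8]
P̄ = F·P·Fᵀ + Q = [16 6; 6 25]
S = H·P̄·Hᵀ + R = [115 -1; -1 32]
K = P̄·Hᵀ·S⁻¹ = [-1206/3679 1112/3679; -1203/3679 -2222/3679]
x' − x̄ = [266/3679, -33047/3679] = K·y
y = (KᵀK)⁻¹·Kᵀ·(x' − x̄) = [9, 10]
z = y + H·x̄ = [9, 10] + [-6, -9] = [3, 1]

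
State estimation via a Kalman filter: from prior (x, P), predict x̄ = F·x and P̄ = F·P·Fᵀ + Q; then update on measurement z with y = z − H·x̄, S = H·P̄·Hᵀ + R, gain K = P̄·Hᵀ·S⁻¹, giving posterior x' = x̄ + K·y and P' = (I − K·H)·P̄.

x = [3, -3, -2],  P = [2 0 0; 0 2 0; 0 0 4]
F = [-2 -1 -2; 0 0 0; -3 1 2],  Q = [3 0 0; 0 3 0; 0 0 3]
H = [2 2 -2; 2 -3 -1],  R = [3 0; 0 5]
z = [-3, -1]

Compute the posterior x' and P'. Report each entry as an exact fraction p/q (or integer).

x' = [-144133/25741, -35985/25741, -147175/25741]
P' = [239949/25741 52188/25741 290334/25741; 52188/25741 19596/25741 67023/25741; 290334/25741 67023/25741 369624/25741]

x̄ = F·x = [1, 0, -16]
P̄ = F·P·Fᵀ + Q = [29 0 -6; 0 3 0; -6 0 39]
y = z − H·x̄ = [-37, -19]
S = H·P̄·Hᵀ + R = [335 212; 212 211]
K = P̄·Hᵀ·S⁻¹ = [1202/25741 6600/25741; 3174/25741 -4287/25741; -8178/25741 1995/25741]
x' = x̄ + K·y = [-144133/25741, -35985/25741, -147175/25741]
P' = (I − K·H)·P̄ = [239949/25741 52188/25741 290334/25741; 52188/25741 19596/25741 67023/25741; 290334/25741 67023/25741 369624/25741]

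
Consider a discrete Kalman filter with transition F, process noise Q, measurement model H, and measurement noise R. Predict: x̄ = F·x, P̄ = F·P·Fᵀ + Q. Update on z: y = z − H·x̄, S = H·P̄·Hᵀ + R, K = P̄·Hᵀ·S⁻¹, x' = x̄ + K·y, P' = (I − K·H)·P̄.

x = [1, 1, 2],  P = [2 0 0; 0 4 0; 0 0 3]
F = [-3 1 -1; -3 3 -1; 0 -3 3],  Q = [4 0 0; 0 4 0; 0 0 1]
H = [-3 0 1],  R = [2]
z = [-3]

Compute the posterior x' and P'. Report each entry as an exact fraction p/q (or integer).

x̄ = F·x = [-4, -2, 3]
P̄ = F·P·Fᵀ + Q = [29 33 -21; 33 61 -45; -21 -45 64]
y = z − H·x̄ = [-18]
S = H·P̄·Hᵀ + R = [453]
K = P̄·Hᵀ·S⁻¹ = [-36/151; -48/151; 127/453]
x' = x̄ + K·y = [44/151, 562/151, -309/151]
P' = (I − K·H)·P̄ = [491/151 -201/151 1401/151; -201/151 2299/151 -699/151; 1401/151 -699/151 12863/453]

x' = [44/151, 562/151, -309/151]
P' = [491/151 -201/151 1401/151; -201/151 2299/151 -699/151; 1401/151 -699/151 12863/453]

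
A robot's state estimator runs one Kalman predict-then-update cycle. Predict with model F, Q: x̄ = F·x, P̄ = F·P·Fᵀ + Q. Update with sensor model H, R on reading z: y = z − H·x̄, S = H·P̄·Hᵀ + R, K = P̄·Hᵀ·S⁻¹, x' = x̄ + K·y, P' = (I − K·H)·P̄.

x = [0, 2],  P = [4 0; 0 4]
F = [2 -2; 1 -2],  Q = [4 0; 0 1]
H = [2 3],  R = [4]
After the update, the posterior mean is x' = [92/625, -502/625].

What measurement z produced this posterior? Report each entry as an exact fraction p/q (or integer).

x̄ = F·x = [-4, -4]
P̄ = F·P·Fᵀ + Q = [36 24; 24 21]
S = H·P̄·Hᵀ + R = [625]
K = P̄·Hᵀ·S⁻¹ = [144/625; 111/625]
x' − x̄ = [2592/625, 1998/625] = K·y
y = (KᵀK)⁻¹·Kᵀ·(x' − x̄) = [18]
z = y + H·x̄ = [18] + [-20] = [-2]

z = [-2]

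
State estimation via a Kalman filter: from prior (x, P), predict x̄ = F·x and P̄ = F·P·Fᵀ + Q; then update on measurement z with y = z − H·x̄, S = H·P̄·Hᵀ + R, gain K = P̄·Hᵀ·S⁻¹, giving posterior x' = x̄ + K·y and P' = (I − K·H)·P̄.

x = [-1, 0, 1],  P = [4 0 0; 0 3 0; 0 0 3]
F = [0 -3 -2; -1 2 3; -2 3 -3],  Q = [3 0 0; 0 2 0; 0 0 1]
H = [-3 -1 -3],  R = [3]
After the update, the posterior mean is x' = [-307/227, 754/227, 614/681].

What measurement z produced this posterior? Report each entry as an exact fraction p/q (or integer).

z = [-2]

x̄ = F·x = [-2, 4, -1]
P̄ = F·P·Fᵀ + Q = [42 -36 -9; -36 45 -1; -9 -1 71]
S = H·P̄·Hᵀ + R = [681]
K = P̄·Hᵀ·S⁻¹ = [-21/227; 22/227; -185/681]
x' − x̄ = [147/227, -154/227, 1295/681] = K·y
y = (KᵀK)⁻¹·Kᵀ·(x' − x̄) = [-7]
z = y + H·x̄ = [-7] + [5] = [-2]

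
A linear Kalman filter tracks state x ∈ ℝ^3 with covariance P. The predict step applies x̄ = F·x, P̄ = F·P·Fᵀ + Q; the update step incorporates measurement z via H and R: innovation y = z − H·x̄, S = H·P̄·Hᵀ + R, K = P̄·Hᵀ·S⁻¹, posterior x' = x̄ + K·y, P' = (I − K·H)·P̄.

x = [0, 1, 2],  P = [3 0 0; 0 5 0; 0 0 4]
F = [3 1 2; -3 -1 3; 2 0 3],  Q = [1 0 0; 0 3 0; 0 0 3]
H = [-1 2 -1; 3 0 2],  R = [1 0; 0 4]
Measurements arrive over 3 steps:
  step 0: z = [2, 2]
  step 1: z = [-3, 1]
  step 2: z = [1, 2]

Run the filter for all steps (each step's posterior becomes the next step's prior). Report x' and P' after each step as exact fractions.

step 0: x̄ = F·x = [5, 5, 6]
step 0: P̄ = F·P·Fᵀ + Q = [49 -8 42; -8 71 18; 42 18 51]
step 0: y = z − H·x̄ = [3, -25]
step 0: S = H·P̄·Hᵀ + R = [429 -435; -435 1153]
step 0: K = P̄·Hᵀ·S⁻¹ = [-11443/152706 8759/50902; 13118/25451 5214/25451; 11153/101804 24339/101804]
step 0: x' = x̄ + K·y = [12046/25451, 36259/25451, 8952/25451]
step 0: P' = (I − K·H)·P̄ = [94103/76353 -4416/25451 -76585/50902; -4416/25451 12877/25451 17052/25451; -76585/50902 17052/25451 278433/101804]
step 1: x̄ = F·x = [90301/25451, -45541/25451, 50948/25451]
step 1: P̄ = F·P·Fᵀ + Q = [181272/25451 51134/25451 150377/25451; 51134/25451 6233881/101804 2043287/101804; 150377/25451 2043287/101804 4425455/305412]
step 1: y = z − H·x̄ = [155978/25451, -347348/25451]
step 1: S = H·P̄·Hᵀ + R = [58347875/305412 1900885/152706; 1900885/152706 15038783/76353]
step 1: K = P̄·Hᵀ·S⁻¹ = [-167078948/2861274825 98524456/572254965; 977225467/1907516550 154147037/763006620; 252519307/2861274825 132506011/572254965]
step 1: x' = x̄ + K·y = [2404776791/2861274825, -1341817607/953758275, -1766720494/2861274825]
step 1: P' = (I − K·H)·P̄ = [2526041212/2861274825 -74142499/953758275 -2803817258/2861274825; -74142499/953758275 607367717/1271677700 496581341/953758275; -2803817258/2861274825 496581341/953758275 5530785997/2861274825]
step 2: x̄ = F·x = [-344563436/2861274825, -2829679678/953758275, -19624316/114450993]
step 2: P̄ = F·P·Fᵀ + Q = [80255884393/11445099300 4662166589/3815033100 636628639/114450993; 4662166589/3815033100 54514456997/1271677700 520105352/38150331; 636628639/114450993 520105352/38150331 1392770248/114450993]
step 2: y = z − H·x̄ = [19004181557/2861274825, 7737455758/2861274825]
step 2: S = H·P̄·Hᵀ + R = [1640751766717/11445099300 -129590601277/11445099300; -129590601277/11445099300 2089145822737/11445099300]
step 2: K = P̄·Hᵀ·S⁻¹ = [-16996456650824/298029391116409 51456467997699/298029391116409; 152089646208265/298029391116409 59937683712322/298029391116409; 25235503773682/298029391116409 68548490028222/298029391116409]
step 2: x' = x̄ + K·y = [-9629146495866/298029391116409, 288025912008087/298029391116409, 301877828374834/298029391116409]
step 2: P' = (I − K·H)·P̄ = [262746535367700/298029391116409 -22728394169638/298029391116409 -291206867056152/298029391116409; -22728394169638/298029391116409 141664605358864/298029391116409 153967958679101/298029391116409; -291206867056152/298029391116409 153967958679101/298029391116409 573907280640672/298029391116409]

step 0: x' = [12046/25451, 36259/25451, 8952/25451], P' = [94103/76353 -4416/25451 -76585/50902; -4416/25451 12877/25451 17052/25451; -76585/50902 17052/25451 278433/101804]
step 1: x' = [2404776791/2861274825, -1341817607/953758275, -1766720494/2861274825], P' = [2526041212/2861274825 -74142499/953758275 -2803817258/2861274825; -74142499/953758275 607367717/1271677700 496581341/953758275; -2803817258/2861274825 496581341/953758275 5530785997/2861274825]
step 2: x' = [-9629146495866/298029391116409, 288025912008087/298029391116409, 301877828374834/298029391116409], P' = [262746535367700/298029391116409 -22728394169638/298029391116409 -291206867056152/298029391116409; -22728394169638/298029391116409 141664605358864/298029391116409 153967958679101/298029391116409; -291206867056152/298029391116409 153967958679101/298029391116409 573907280640672/298029391116409]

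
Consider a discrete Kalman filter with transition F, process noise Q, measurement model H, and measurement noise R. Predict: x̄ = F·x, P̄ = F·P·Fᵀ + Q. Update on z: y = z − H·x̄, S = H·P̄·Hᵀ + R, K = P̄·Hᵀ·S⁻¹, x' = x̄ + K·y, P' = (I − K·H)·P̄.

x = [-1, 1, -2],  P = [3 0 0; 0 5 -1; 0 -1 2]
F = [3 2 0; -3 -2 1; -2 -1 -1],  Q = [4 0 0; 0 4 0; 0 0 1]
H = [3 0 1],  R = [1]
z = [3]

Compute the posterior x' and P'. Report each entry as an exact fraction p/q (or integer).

x' = [59/322, -344/161, 393/161]
P' = [293/322 -142/161 -376/161; -142/161 1735/161 365/161; -376/161 365/161 1098/161]

x̄ = F·x = [-1, -1, 3]
P̄ = F·P·Fᵀ + Q = [51 -49 -26; -49 57 25; -26 25 18]
y = z − H·x̄ = [3]
S = H·P̄·Hᵀ + R = [322]
K = P̄·Hᵀ·S⁻¹ = [127/322; -61/161; -30/161]
x' = x̄ + K·y = [59/322, -344/161, 393/161]
P' = (I − K·H)·P̄ = [293/322 -142/161 -376/161; -142/161 1735/161 365/161; -376/161 365/161 1098/161]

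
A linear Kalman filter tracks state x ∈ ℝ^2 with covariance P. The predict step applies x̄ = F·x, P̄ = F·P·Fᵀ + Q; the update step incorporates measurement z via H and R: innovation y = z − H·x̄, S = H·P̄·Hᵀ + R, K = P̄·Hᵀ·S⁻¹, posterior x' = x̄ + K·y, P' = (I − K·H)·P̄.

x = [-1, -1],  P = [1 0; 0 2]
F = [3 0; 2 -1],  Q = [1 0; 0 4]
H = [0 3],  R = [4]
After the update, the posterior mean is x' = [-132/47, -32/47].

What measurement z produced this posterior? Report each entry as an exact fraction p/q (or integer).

x̄ = F·x = [-3, -1]
P̄ = F·P·Fᵀ + Q = [10 6; 6 10]
S = H·P̄·Hᵀ + R = [94]
K = P̄·Hᵀ·S⁻¹ = [9/47; 15/47]
x' − x̄ = [9/47, 15/47] = K·y
y = (KᵀK)⁻¹·Kᵀ·(x' − x̄) = [1]
z = y + H·x̄ = [1] + [-3] = [-2]

z = [-2]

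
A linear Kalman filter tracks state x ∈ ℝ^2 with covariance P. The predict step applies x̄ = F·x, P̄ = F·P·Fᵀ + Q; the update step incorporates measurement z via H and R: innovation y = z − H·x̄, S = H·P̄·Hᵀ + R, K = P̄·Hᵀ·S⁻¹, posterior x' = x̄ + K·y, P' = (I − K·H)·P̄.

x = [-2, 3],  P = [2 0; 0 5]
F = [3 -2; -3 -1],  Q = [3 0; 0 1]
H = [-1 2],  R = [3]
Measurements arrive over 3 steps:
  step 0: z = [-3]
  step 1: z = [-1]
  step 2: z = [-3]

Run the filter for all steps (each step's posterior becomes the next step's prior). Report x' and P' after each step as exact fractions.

step 0: x̄ = F·x = [-12, 3]
step 0: P̄ = F·P·Fᵀ + Q = [41 -8; -8 24]
step 0: y = z − H·x̄ = [-21]
step 0: S = H·P̄·Hᵀ + R = [172]
step 0: K = P̄·Hᵀ·S⁻¹ = [-57/172; 14/43]
step 0: x' = x̄ + K·y = [-867/172, -165/43]
step 0: P' = (I − K·H)·P̄ = [3803/172 454/43; 454/43 248/43]
step 1: x̄ = F·x = [-1281/172, 3261/172]
step 1: P̄ = F·P·Fᵀ + Q = [16919/172 -26795/172; -26795/172 46287/172]
step 1: y = z − H·x̄ = [-7975/172]
step 1: S = H·P̄·Hᵀ + R = [309763/172]
step 1: K = P̄·Hᵀ·S⁻¹ = [-70509/309763; 119369/309763]
step 1: x' = x̄ + K·y = [962226/309763, 338194/309763]
step 1: P' = (I − K·H)·P̄ = [1566053/309763 677263/309763; 677263/309763 517685/309763]
step 2: x̄ = F·x = [2210290/309763, -3224872/309763]
step 2: P̄ = F·P·Fᵀ + Q = [8967350/309763 -11027318/309763; -11027318/309763 18985503/309763]
step 2: y = z − H·x̄ = [7730745/309763]
step 2: S = H·P̄·Hᵀ + R = [129947923/309763]
step 2: K = P̄·Hᵀ·S⁻¹ = [-31021986/129947923; 48998324/129947923]
step 2: x' = x̄ + K·y = [153018700/129947923, -130008652/129947923]
step 2: P' = (I − K·H)·P̄ = [655097258/129947923 281015650/129947923; 281015650/129947923 214005311/129947923]

step 0: x' = [-867/172, -165/43], P' = [3803/172 454/43; 454/43 248/43]
step 1: x' = [962226/309763, 338194/309763], P' = [1566053/309763 677263/309763; 677263/309763 517685/309763]
step 2: x' = [153018700/129947923, -130008652/129947923], P' = [655097258/129947923 281015650/129947923; 281015650/129947923 214005311/129947923]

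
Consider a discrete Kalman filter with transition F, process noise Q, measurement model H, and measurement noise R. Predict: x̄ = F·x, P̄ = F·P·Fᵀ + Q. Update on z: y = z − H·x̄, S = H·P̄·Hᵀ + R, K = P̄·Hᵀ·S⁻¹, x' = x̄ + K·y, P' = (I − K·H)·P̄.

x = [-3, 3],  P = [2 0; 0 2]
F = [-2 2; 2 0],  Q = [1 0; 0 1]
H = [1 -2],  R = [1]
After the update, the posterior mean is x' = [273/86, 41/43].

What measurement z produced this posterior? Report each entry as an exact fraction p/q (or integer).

x̄ = F·x = [12, -6]
P̄ = F·P·Fᵀ + Q = [17 -8; -8 9]
S = H·P̄·Hᵀ + R = [86]
K = P̄·Hᵀ·S⁻¹ = [33/86; -13/43]
x' − x̄ = [-759/86, 299/43] = K·y
y = (KᵀK)⁻¹·Kᵀ·(x' − x̄) = [-23]
z = y + H·x̄ = [-23] + [24] = [1]

z = [1]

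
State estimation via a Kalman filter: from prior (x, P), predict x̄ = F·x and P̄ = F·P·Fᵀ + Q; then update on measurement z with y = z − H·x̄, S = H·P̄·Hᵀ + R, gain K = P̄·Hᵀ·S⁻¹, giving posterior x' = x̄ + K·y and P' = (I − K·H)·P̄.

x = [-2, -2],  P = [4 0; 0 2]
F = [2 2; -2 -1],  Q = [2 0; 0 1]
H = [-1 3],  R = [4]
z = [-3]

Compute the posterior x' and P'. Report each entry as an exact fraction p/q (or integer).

x' = [-74/321, -307/321]
P' = [950/321 202/321; 202/321 170/321]

x̄ = F·x = [-8, 6]
P̄ = F·P·Fᵀ + Q = [26 -20; -20 19]
y = z − H·x̄ = [-29]
S = H·P̄·Hᵀ + R = [321]
K = P̄·Hᵀ·S⁻¹ = [-86/321; 77/321]
x' = x̄ + K·y = [-74/321, -307/321]
P' = (I − K·H)·P̄ = [950/321 202/321; 202/321 170/321]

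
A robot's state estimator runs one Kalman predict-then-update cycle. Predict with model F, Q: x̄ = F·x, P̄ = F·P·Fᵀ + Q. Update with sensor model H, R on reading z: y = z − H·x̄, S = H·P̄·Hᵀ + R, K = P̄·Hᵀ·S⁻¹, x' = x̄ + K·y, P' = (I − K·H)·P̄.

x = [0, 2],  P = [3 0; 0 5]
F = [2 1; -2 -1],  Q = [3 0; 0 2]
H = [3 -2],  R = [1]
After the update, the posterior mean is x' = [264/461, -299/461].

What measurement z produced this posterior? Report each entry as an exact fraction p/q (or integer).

z = [3]

x̄ = F·x = [2, -2]
P̄ = F·P·Fᵀ + Q = [20 -17; -17 19]
S = H·P̄·Hᵀ + R = [461]
K = P̄·Hᵀ·S⁻¹ = [94/461; -89/461]
x' − x̄ = [-658/461, 623/461] = K·y
y = (KᵀK)⁻¹·Kᵀ·(x' − x̄) = [-7]
z = y + H·x̄ = [-7] + [10] = [3]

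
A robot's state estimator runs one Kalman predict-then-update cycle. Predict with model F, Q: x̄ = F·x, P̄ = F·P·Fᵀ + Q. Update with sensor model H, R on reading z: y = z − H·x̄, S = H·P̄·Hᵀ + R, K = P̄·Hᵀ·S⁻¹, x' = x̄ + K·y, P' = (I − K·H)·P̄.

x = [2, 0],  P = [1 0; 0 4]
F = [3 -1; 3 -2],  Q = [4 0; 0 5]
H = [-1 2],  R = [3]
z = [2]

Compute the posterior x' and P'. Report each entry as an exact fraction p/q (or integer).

x' = [91/18, 65/18]
P' = [935/72 493/72; 493/72 311/72]

x̄ = F·x = [6, 6]
P̄ = F·P·Fᵀ + Q = [17 17; 17 30]
y = z − H·x̄ = [-4]
S = H·P̄·Hᵀ + R = [72]
K = P̄·Hᵀ·S⁻¹ = [17/72; 43/72]
x' = x̄ + K·y = [91/18, 65/18]
P' = (I − K·H)·P̄ = [935/72 493/72; 493/72 311/72]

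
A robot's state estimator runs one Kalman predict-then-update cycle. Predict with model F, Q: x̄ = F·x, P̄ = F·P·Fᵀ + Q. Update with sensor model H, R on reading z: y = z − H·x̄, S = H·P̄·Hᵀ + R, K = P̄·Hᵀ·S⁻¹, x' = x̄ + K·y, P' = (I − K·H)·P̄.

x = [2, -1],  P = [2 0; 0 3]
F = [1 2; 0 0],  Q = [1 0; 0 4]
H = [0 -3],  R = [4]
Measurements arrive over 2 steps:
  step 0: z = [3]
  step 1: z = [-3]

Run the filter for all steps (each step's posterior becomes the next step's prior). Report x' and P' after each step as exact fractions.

step 0: x̄ = F·x = [0, 0]
step 0: P̄ = F·P·Fᵀ + Q = [15 0; 0 4]
step 0: y = z − H·x̄ = [3]
step 0: S = H·P̄·Hᵀ + R = [40]
step 0: K = P̄·Hᵀ·S⁻¹ = [0; -3/10]
step 0: x' = x̄ + K·y = [0, -9/10]
step 0: P' = (I − K·H)·P̄ = [15 0; 0 2/5]
step 1: x̄ = F·x = [-9/5, 0]
step 1: P̄ = F·P·Fᵀ + Q = [88/5 0; 0 4]
step 1: y = z − H·x̄ = [-3]
step 1: S = H·P̄·Hᵀ + R = [40]
step 1: K = P̄·Hᵀ·S⁻¹ = [0; -3/10]
step 1: x' = x̄ + K·y = [-9/5, 9/10]
step 1: P' = (I − K·H)·P̄ = [88/5 0; 0 2/5]

step 0: x' = [0, -9/10], P' = [15 0; 0 2/5]
step 1: x' = [-9/5, 9/10], P' = [88/5 0; 0 2/5]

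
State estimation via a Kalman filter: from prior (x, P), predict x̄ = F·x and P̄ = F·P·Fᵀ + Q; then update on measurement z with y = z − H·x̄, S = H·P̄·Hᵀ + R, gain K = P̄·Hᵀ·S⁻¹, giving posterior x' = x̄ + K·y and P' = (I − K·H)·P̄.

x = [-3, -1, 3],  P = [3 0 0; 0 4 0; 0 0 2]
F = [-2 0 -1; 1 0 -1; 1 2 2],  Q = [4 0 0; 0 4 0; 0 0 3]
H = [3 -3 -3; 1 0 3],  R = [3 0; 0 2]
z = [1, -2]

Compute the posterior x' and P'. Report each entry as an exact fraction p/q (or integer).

x' = [-3185/1433, -19861/7165, 1059/7165]
P' = [19626/7165 24212/7165 -5854/7165; 24212/7165 6719/1433 -8712/7165; -5854/7165 -8712/7165 3292/7165]

x̄ = F·x = [3, -6, 1]
P̄ = F·P·Fᵀ + Q = [18 -4 -10; -4 9 -1; -10 -1 30]
y = z − H·x̄ = [-23, -8]
S = H·P̄·Hᵀ + R = [750 -255; -255 230]
K = P̄·Hᵀ·S⁻¹ = [1268/7165 1032/7165; -671/7165 -962/7165; -434/7165 2011/7165]
x' = x̄ + K·y = [-3185/1433, -19861/7165, 1059/7165]
P' = (I − K·H)·P̄ = [19626/7165 24212/7165 -5854/7165; 24212/7165 6719/1433 -8712/7165; -5854/7165 -8712/7165 3292/7165]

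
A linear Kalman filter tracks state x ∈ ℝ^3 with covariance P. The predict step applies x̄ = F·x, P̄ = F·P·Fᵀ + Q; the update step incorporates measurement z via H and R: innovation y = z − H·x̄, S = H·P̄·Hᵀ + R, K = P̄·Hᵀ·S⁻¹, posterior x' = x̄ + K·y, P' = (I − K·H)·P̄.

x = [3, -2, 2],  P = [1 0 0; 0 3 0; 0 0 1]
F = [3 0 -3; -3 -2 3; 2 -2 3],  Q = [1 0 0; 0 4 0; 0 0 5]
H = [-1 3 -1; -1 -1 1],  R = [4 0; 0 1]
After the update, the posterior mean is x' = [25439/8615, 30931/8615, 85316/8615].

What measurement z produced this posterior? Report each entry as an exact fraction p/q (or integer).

x̄ = F·x = [3, 1, 16]
P̄ = F·P·Fᵀ + Q = [19 -18 -3; -18 34 15; -3 15 30]
S = H·P̄·Hᵀ + R = [371 -17; -17 24]
K = P̄·Hᵀ·S⁻¹ = [-1748/8615 -2674/8615; 2503/8615 1414/8615; 738/8615 6984/8615]
x' − x̄ = [-406/8615, 22316/8615, -52524/8615] = K·y
y = (KᵀK)⁻¹·Kᵀ·(x' − x̄) = [14, -9]
z = y + H·x̄ = [14, -9] + [-16, 12] = [-2, 3]

z = [-2, 3]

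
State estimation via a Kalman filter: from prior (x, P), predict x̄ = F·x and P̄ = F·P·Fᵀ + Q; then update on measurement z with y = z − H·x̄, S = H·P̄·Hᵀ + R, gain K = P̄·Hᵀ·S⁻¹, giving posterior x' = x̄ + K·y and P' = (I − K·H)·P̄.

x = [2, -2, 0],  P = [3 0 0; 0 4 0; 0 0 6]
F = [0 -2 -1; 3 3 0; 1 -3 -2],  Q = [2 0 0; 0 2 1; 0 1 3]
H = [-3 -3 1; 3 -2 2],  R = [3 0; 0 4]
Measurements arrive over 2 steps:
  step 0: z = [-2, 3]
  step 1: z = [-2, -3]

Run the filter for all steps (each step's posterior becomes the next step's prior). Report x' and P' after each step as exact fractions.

step 0: x̄ = F·x = [4, 0, 8]
step 0: P̄ = F·P·Fᵀ + Q = [24 -24 36; -24 65 -26; 36 -26 66]
step 0: y = z − H·x̄ = [2, -25]
step 0: S = H·P̄·Hᵀ + R = [378 478; 478 1672]
step 0: K = P̄·Hᵀ·S⁻¹ = [-7896/100883 13842/100883; -31929/100883 -12395/201766; -19846/100883 23292/100883]
step 0: x' = x̄ + K·y = [41690/100883, 182159/201766, 185072/100883]
step 0: P' = (I − K·H)·P̄ = [47784/100883 -81828/100883 -125820/100883; -81828/100883 225809/100883 336156/100883; -125820/100883 336156/100883 571470/100883]
step 1: x̄ = F·x = [-367231/100883, 796617/201766, -1203385/201766]
step 1: P̄ = F·P·Fᵀ + Q = [3021096/100883 -1494894/100883 5140362/100883; -1494894/100883 1191199/100883 -2559094/100883; 5140362/100883 -2559094/100883 9696714/100883]
step 1: y = z − H·x̄ = [493159/100883, 2799046/100883]
step 1: S = H·P̄·Hᵀ + R = [5514318/100883 8887106/100883; 8887106/100883 171240872/100883]
step 1: K = P̄·Hᵀ·S⁻¹ = [-253479924/2144305705 292822602/2144305705; -87077184/428861141 -50994269/857722282; -50722481/2144305705 502676118/2144305705]
step 1: x' = x̄ + K·y = [-920249213/2144305705, 1120277717/857722282, 1819665731/4288611410]
step 1: P' = (I − K·H)·P̄ = [799994328/2144305705 -225388950/428861141 -1741291038/2144305705; -225388950/428861141 612243779/428861141 899332935/428861141; -1741291038/2144305705 899332935/428861141 8113953468/2144305705]

step 0: x' = [41690/100883, 182159/201766, 185072/100883], P' = [47784/100883 -81828/100883 -125820/100883; -81828/100883 225809/100883 336156/100883; -125820/100883 336156/100883 571470/100883]
step 1: x' = [-920249213/2144305705, 1120277717/857722282, 1819665731/4288611410], P' = [799994328/2144305705 -225388950/428861141 -1741291038/2144305705; -225388950/428861141 612243779/428861141 899332935/428861141; -1741291038/2144305705 899332935/428861141 8113953468/2144305705]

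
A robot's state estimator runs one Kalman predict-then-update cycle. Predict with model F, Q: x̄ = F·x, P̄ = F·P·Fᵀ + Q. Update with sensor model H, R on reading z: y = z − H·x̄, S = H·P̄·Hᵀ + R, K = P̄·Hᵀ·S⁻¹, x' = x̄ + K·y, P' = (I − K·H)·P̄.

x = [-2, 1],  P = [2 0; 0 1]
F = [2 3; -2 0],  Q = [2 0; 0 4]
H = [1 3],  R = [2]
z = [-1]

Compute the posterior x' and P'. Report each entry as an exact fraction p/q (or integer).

x̄ = F·x = [-1, 4]
P̄ = F·P·Fᵀ + Q = [19 -8; -8 12]
y = z − H·x̄ = [-12]
S = H·P̄·Hᵀ + R = [81]
K = P̄·Hᵀ·S⁻¹ = [-5/81; 28/81]
x' = x̄ + K·y = [-7/27, -4/27]
P' = (I − K·H)·P̄ = [1514/81 -508/81; -508/81 188/81]

x' = [-7/27, -4/27]
P' = [1514/81 -508/81; -508/81 188/81]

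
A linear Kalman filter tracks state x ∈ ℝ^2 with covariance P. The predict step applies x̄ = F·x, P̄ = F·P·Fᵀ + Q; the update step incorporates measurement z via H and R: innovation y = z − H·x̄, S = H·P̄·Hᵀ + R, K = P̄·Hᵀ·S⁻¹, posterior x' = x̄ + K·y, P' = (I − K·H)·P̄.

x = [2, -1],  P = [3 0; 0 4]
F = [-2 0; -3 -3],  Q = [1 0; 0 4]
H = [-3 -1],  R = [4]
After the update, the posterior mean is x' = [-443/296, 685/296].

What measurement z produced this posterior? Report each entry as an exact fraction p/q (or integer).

z = [2]

x̄ = F·x = [-4, -3]
P̄ = F·P·Fᵀ + Q = [13 18; 18 67]
S = H·P̄·Hᵀ + R = [296]
K = P̄·Hᵀ·S⁻¹ = [-57/296; -121/296]
x' − x̄ = [741/296, 1573/296] = K·y
y = (KᵀK)⁻¹·Kᵀ·(x' − x̄) = [-13]
z = y + H·x̄ = [-13] + [15] = [2]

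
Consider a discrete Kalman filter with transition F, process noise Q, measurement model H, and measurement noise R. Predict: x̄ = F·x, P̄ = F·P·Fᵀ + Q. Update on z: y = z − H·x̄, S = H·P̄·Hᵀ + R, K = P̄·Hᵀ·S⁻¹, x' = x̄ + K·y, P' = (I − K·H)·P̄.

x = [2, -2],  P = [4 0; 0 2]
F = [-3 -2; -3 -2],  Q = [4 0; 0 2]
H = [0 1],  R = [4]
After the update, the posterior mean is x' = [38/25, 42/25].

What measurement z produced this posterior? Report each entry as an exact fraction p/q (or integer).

x̄ = F·x = [-2, -2]
P̄ = F·P·Fᵀ + Q = [48 44; 44 46]
S = H·P̄·Hᵀ + R = [50]
K = P̄·Hᵀ·S⁻¹ = [22/25; 23/25]
x' − x̄ = [88/25, 92/25] = K·y
y = (KᵀK)⁻¹·Kᵀ·(x' − x̄) = [4]
z = y + H·x̄ = [4] + [-2] = [2]

z = [2]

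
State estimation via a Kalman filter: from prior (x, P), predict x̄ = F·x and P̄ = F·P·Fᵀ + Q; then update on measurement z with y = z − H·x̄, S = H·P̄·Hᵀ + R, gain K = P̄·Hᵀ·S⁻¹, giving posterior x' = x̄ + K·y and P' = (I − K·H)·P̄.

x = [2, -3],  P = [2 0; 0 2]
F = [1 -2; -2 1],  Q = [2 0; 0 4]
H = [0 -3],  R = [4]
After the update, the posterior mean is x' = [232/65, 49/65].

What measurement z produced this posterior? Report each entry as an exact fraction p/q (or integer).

x̄ = F·x = [8, -7]
P̄ = F·P·Fᵀ + Q = [12 -8; -8 14]
S = H·P̄·Hᵀ + R = [130]
K = P̄·Hᵀ·S⁻¹ = [12/65; -21/65]
x' − x̄ = [-288/65, 504/65] = K·y
y = (KᵀK)⁻¹·Kᵀ·(x' − x̄) = [-24]
z = y + H·x̄ = [-24] + [21] = [-3]

z = [-3]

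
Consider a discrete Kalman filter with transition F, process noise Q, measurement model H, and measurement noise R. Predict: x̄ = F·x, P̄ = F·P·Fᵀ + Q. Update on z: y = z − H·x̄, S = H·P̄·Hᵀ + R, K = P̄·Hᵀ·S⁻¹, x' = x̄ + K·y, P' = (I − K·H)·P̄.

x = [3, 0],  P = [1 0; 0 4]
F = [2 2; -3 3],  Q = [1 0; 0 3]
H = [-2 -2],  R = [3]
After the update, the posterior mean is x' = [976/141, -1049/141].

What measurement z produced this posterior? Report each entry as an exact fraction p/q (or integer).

x̄ = F·x = [6, -9]
P̄ = F·P·Fᵀ + Q = [21 18; 18 48]
S = H·P̄·Hᵀ + R = [423]
K = P̄·Hᵀ·S⁻¹ = [-26/141; -44/141]
x' − x̄ = [130/141, 220/141] = K·y
y = (KᵀK)⁻¹·Kᵀ·(x' − x̄) = [-5]
z = y + H·x̄ = [-5] + [6] = [1]

z = [1]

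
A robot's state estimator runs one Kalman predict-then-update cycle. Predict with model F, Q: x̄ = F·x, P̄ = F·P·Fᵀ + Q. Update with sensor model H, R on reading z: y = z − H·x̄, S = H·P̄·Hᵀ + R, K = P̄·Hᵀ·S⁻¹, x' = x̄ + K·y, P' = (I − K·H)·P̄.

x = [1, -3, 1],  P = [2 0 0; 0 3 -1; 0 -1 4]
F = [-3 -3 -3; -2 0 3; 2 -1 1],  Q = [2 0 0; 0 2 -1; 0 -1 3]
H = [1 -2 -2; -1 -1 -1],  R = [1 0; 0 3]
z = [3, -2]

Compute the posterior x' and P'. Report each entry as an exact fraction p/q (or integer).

x̄ = F·x = [3, 1, 6]
P̄ = F·P·Fᵀ + Q = [65 -15 -15; -15 46 6; -15 6 20]
y = z − H·x̄ = [14, 8]
S = H·P̄·Hᵀ + R = [498 61; 61 86]
K = P̄·Hᵀ·S⁻¹ = [12885/39107 -25055/39107; -7977/39107 -11167/39107; -5091/39107 -1391/39107]
x' = x̄ + K·y = [97271/39107, -161907/39107, 152240/39107]
P' = (I − K·H)·P̄ = [54405/39107 19675/39107 1085/39107; 19675/39107 436480/39107 -422654/39107; 1085/39107 -422654/39107 425742/39107]

x' = [97271/39107, -161907/39107, 152240/39107]
P' = [54405/39107 19675/39107 1085/39107; 19675/39107 436480/39107 -422654/39107; 1085/39107 -422654/39107 425742/39107]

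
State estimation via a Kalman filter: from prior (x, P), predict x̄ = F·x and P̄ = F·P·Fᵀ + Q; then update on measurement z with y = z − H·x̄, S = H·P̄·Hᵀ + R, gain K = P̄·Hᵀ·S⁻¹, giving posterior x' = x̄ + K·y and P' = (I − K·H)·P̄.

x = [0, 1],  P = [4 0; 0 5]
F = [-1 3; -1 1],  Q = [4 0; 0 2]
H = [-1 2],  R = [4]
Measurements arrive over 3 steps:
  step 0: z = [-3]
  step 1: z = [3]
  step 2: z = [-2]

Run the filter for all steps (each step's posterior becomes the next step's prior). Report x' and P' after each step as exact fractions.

step 0: x' = [21/5, 19/25], P' = [44 104/5; 104/5 266/25]
step 1: x' = [-6029/1403, -1109/1403], P' = [12556/1403 5440/1403; 5440/1403 3654/1403]
step 2: x' = [100498/24769, 35424/24769], P' = [245988/24769 108096/24769; 108096/24769 68562/24769]

step 0: x̄ = F·x = [3, 1]
step 0: P̄ = F·P·Fᵀ + Q = [53 19; 19 11]
step 0: y = z − H·x̄ = [-2]
step 0: S = H·P̄·Hᵀ + R = [25]
step 0: K = P̄·Hᵀ·S⁻¹ = [-3/5; 3/25]
step 0: x' = x̄ + K·y = [21/5, 19/25]
step 0: P' = (I − K·H)·P̄ = [44 104/5; 104/5 266/25]
step 1: x̄ = F·x = [-48/25, -86/25]
step 1: P̄ = F·P·Fᵀ + Q = [474/25 -182/25; -182/25 376/25]
step 1: y = z − H·x̄ = [199/25]
step 1: S = H·P̄·Hᵀ + R = [2806/25]
step 1: K = P̄·Hᵀ·S⁻¹ = [-419/1403; 467/1403]
step 1: x' = x̄ + K·y = [-6029/1403, -1109/1403]
step 1: P' = (I − K·H)·P̄ = [12556/1403 5440/1403; 5440/1403 3654/1403]
step 2: x̄ = F·x = [2702/1403, 4920/1403]
step 2: P̄ = F·P·Fᵀ + Q = [18414/1403 1758/1403; 1758/1403 8136/1403]
step 2: y = z − H·x̄ = [-9944/1403]
step 2: S = H·P̄·Hᵀ + R = [49538/1403]
step 2: K = P̄·Hᵀ·S⁻¹ = [-7449/24769; 7257/24769]
step 2: x' = x̄ + K·y = [100498/24769, 35424/24769]
step 2: P' = (I − K·H)·P̄ = [245988/24769 108096/24769; 108096/24769 68562/24769]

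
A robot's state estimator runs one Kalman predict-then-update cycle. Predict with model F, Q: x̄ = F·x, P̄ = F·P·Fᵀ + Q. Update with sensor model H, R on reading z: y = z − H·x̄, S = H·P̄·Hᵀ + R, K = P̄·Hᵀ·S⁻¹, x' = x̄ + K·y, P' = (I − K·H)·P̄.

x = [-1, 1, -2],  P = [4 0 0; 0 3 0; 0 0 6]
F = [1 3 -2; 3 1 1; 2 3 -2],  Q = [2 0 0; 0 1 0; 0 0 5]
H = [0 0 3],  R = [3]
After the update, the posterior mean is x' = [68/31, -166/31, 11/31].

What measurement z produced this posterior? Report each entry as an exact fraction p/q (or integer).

z = [1]

x̄ = F·x = [6, -4, 5]
P̄ = F·P·Fᵀ + Q = [57 9 59; 9 46 21; 59 21 72]
S = H·P̄·Hᵀ + R = [651]
K = P̄·Hᵀ·S⁻¹ = [59/217; 3/31; 72/217]
x' − x̄ = [-118/31, -42/31, -144/31] = K·y
y = (KᵀK)⁻¹·Kᵀ·(x' − x̄) = [-14]
z = y + H·x̄ = [-14] + [15] = [1]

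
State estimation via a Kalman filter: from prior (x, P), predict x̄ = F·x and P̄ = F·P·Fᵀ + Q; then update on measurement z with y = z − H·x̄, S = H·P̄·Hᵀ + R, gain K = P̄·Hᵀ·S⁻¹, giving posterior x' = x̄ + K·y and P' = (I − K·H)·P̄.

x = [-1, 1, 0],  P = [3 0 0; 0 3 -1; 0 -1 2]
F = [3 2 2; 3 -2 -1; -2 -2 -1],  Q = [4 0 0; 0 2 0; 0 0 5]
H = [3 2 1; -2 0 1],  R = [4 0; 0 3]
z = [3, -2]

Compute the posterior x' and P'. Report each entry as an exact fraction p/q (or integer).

x̄ = F·x = [-1, -5, 0]
P̄ = F·P·Fᵀ + Q = [43 17 -28; 17 39 -8; -28 -8 27]
y = z − H·x̄ = [16, -4]
S = H·P̄·Hᵀ + R = [578 -343; -343 314]
K = P̄·Hᵀ·S⁻¹ = [1096/21281 -6529/21281; 23588/63843 17227/63843; 1849/21281 7645/21281]
x' = x̄ + K·y = [22371/21281, -10715/63843, -996/21281]
P' = (I − K·H)·P̄ = [22817/21281 -45057/21281 26047/21281; -45057/21281 359263/63843 -72887/21281; 26047/21281 -72887/21281 75029/21281]

x' = [22371/21281, -10715/63843, -996/21281]
P' = [22817/21281 -45057/21281 26047/21281; -45057/21281 359263/63843 -72887/21281; 26047/21281 -72887/21281 75029/21281]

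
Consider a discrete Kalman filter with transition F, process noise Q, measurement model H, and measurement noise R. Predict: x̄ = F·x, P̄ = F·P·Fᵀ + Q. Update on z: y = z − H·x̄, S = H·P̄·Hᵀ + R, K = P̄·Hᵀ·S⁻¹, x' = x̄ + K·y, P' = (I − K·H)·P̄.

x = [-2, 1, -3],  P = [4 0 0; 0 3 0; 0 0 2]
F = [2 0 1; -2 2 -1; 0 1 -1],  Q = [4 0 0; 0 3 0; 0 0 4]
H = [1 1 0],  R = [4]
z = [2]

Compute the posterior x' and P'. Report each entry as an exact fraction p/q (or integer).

x' = [-7, 9, 4]
P' = [490/23 -474/23 -70/23; -474/23 534/23 94/23; -70/23 94/23 171/23]

x̄ = F·x = [-7, 9, 4]
P̄ = F·P·Fᵀ + Q = [22 -18 -2; -18 33 8; -2 8 9]
y = z − H·x̄ = [0]
S = H·P̄·Hᵀ + R = [23]
K = P̄·Hᵀ·S⁻¹ = [4/23; 15/23; 6/23]
x' = x̄ + K·y = [-7, 9, 4]
P' = (I − K·H)·P̄ = [490/23 -474/23 -70/23; -474/23 534/23 94/23; -70/23 94/23 171/23]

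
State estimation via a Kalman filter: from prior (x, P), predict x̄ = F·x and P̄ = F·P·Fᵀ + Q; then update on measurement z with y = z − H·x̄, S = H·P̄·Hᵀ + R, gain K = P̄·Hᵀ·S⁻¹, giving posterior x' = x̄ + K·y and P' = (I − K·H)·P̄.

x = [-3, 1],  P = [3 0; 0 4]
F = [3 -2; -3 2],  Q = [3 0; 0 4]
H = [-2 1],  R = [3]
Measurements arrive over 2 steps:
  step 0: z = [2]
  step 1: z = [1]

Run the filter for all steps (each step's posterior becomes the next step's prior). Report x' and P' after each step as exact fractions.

step 0: x̄ = F·x = [-11, 11]
step 0: P̄ = F·P·Fᵀ + Q = [46 -43; -43 47]
step 0: y = z − H·x̄ = [-31]
step 0: S = H·P̄·Hᵀ + R = [406]
step 0: K = P̄·Hᵀ·S⁻¹ = [-135/406; 19/58]
step 0: x' = x̄ + K·y = [-281/406, 49/58]
step 0: P' = (I − K·H)·P̄ = [451/406 71/58; 71/58 199/58]
step 1: x̄ = F·x = [-1529/406, 1529/406]
step 1: P̄ = F·P·Fᵀ + Q = [4885/406 -3667/406; -3667/406 5291/406]
step 1: y = z − H·x̄ = [-4181/406]
step 1: S = H·P̄·Hᵀ + R = [40717/406]
step 1: K = P̄·Hᵀ·S⁻¹ = [-13437/40717; 12625/40717]
step 1: x' = x̄ + K·y = [-14966/40717, 23328/40717]
step 1: P' = (I − K·H)·P̄ = [45196/40717 50081/40717; 50081/40717 138037/40717]

step 0: x' = [-281/406, 49/58], P' = [451/406 71/58; 71/58 199/58]
step 1: x' = [-14966/40717, 23328/40717], P' = [45196/40717 50081/40717; 50081/40717 138037/40717]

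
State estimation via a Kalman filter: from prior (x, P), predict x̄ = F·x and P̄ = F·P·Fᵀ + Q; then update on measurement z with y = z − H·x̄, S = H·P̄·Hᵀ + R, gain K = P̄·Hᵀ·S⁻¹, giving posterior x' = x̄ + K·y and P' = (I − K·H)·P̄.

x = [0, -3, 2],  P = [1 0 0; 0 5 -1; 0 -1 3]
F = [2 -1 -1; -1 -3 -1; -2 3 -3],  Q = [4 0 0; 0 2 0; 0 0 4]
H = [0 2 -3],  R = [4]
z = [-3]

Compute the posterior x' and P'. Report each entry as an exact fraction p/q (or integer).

x̄ = F·x = [1, 7, -15]
P̄ = F·P·Fᵀ + Q = [14 12 -10; 12 45 -40; -10 -40 98]
y = z − H·x̄ = [-62]
S = H·P̄·Hᵀ + R = [1546]
K = P̄·Hᵀ·S⁻¹ = [27/773; 105/773; -187/773]
x' = x̄ + K·y = [-901/773, -1099/773, -1/773]
P' = (I − K·H)·P̄ = [9364/773 3606/773 2368/773; 3606/773 12735/773 8350/773; 2368/773 8350/773 5816/773]

x' = [-901/773, -1099/773, -1/773]
P' = [9364/773 3606/773 2368/773; 3606/773 12735/773 8350/773; 2368/773 8350/773 5816/773]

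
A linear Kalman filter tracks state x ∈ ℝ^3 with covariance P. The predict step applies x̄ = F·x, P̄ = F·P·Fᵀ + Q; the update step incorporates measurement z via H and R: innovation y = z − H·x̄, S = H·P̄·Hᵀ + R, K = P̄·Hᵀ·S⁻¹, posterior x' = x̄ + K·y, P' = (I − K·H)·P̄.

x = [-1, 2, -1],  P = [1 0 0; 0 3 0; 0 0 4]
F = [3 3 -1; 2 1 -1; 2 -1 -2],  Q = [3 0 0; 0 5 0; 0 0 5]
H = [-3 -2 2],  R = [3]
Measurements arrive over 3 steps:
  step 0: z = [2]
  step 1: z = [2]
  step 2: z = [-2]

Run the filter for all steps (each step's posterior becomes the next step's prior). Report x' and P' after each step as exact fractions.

step 0: x' = [-246/331, -379/331, -432/331], P' = [3817/662 1431/662 6921/662; 1431/662 5551/662 7591/662; 6921/662 7591/662 18007/662]
step 1: x' = [-1509522/1324553, -1150645/1324553, -2072234/1324553], P' = [3692581/1324553 -750780/1324553 4437915/1324553; -750780/1324553 8329563/1324553 7153629/1324553; 4437915/1324553 7153629/1324553 14227398/1324553]
step 2: x' = [-988502383/1372181972, -789869965/686090986, -1097748511/343045493], P' = [3755017851/1372181972 -403580361/686090986 1118802828/343045493; -403580361/686090986 2164528059/343045493 1851725838/343045493; 1118802828/343045493 1851725838/343045493 3645044160/343045493]

step 0: x̄ = F·x = [4, 1, -2]
step 0: P̄ = F·P·Fᵀ + Q = [43 19 5; 19 16 9; 5 9 28]
step 0: y = z − H·x̄ = [20]
step 0: S = H·P̄·Hᵀ + R = [662]
step 0: K = P̄·Hᵀ·S⁻¹ = [-157/662; -71/662; 23/662]
step 0: x' = x̄ + K·y = [-246/331, -379/331, -432/331]
step 0: P' = (I − K·H)·P̄ = [3817/662 1431/662 6921/662; 1431/662 5551/662 7591/662; 6921/662 7591/662 18007/662]
step 1: x̄ = F·x = [-1443/331, -439/331, 751/331]
step 1: P̄ = F·P·Fᵀ + Q = [42991/662 2736/331 -46767/662; 2736/331 2497/331 -1693/331; -46767/662 -1693/331 65429/662]
step 1: y = z − H·x̄ = [-6047/331]
step 1: S = H·P̄·Hᵀ + R = [1324553/662]
step 1: K = P̄·Hᵀ·S⁻¹ = [-233451/1324553; -33176/1324553; 277931/1324553]
step 1: x' = x̄ + K·y = [-1509522/1324553, -1150645/1324553, -2072234/1324553]
step 1: P' = (I − K·H)·P̄ = [3692581/1324553 -750780/1324553 4437915/1324553; -750780/1324553 8329563/1324553 7153629/1324553; 4437915/1324553 7153629/1324553 14227398/1324553]
step 2: x̄ = F·x = [-5908267/1324553, -2097455/1324553, 2276069/1324553]
step 2: P̄ = F·P·Fᵀ + Q = [43337049/1324553 3810462/1324553 -47902212/1324553; 3810462/1324553 8888012/1324553 1114438/1324553; -47902212/1324553 1114438/1324553 82746560/1324553]
step 2: y = z − H·x̄ = [-29120955/1324553]
step 2: S = H·P̄·Hᵀ + R = [1372181972/1324553]
step 2: K = P̄·Hᵀ·S⁻¹ = [-233436495/1372181972; -13489267/686090986; 76742720/343045493]
step 2: x' = x̄ + K·y = [-988502383/1372181972, -789869965/686090986, -1097748511/343045493]
step 2: P' = (I − K·H)·P̄ = [3755017851/1372181972 -403580361/686090986 1118802828/343045493; -403580361/686090986 2164528059/343045493 1851725838/343045493; 1118802828/343045493 1851725838/343045493 3645044160/343045493]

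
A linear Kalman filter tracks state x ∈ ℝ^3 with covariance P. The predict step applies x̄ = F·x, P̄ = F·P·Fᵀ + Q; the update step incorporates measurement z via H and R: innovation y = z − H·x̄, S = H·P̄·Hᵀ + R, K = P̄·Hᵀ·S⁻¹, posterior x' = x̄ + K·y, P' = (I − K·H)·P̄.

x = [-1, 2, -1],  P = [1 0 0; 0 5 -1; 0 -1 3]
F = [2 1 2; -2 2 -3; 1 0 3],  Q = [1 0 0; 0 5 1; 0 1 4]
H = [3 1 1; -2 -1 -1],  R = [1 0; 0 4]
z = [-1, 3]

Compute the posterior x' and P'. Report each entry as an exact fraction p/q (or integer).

x' = [-258/389, 949/389, -724/389]
P' = [718/389 -3027/389 1071/389; -3027/389 18973/389 -10367/389; 1071/389 -10367/389 7393/389]

x̄ = F·x = [-2, 9, -4]
P̄ = F·P·Fᵀ + Q = [18 -13 17; -13 68 -34; 17 -34 32]
y = z − H·x̄ = [0, 4]
S = H·P̄·Hᵀ + R = [219 -160; -160 124]
K = P̄·Hᵀ·S⁻¹ = [198/389 130/389; -475/389 -638/389; 239/389 208/389]
x' = x̄ + K·y = [-258/389, 949/389, -724/389]
P' = (I − K·H)·P̄ = [718/389 -3027/389 1071/389; -3027/389 18973/389 -10367/389; 1071/389 -10367/389 7393/389]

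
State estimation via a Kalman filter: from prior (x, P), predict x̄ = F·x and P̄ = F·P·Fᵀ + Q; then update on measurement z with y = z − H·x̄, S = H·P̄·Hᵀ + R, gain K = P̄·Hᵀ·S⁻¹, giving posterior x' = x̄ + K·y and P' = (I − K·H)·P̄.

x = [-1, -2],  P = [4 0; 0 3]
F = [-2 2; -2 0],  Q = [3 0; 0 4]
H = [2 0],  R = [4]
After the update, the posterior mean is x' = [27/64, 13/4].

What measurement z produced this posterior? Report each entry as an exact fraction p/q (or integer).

z = [1]

x̄ = F·x = [-2, 2]
P̄ = F·P·Fᵀ + Q = [31 16; 16 20]
S = H·P̄·Hᵀ + R = [128]
K = P̄·Hᵀ·S⁻¹ = [31/64; 1/4]
x' − x̄ = [155/64, 5/4] = K·y
y = (KᵀK)⁻¹·Kᵀ·(x' − x̄) = [5]
z = y + H·x̄ = [5] + [-4] = [1]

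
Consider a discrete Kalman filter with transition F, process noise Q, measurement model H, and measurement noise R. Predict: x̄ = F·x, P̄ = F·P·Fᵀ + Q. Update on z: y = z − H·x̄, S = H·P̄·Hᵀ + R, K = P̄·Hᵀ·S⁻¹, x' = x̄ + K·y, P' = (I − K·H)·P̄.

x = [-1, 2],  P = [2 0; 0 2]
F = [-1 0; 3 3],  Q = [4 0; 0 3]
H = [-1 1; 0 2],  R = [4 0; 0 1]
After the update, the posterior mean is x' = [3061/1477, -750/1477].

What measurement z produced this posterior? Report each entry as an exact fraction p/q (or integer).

z = [-3, -1]

x̄ = F·x = [1, 3]
P̄ = F·P·Fᵀ + Q = [6 -6; -6 39]
S = H·P̄·Hᵀ + R = [61 90; 90 157]
K = P̄·Hᵀ·S⁻¹ = [-804/1477 348/1477; 45/1477 708/1477]
x' − x̄ = [1584/1477, -5181/1477] = K·y
y = (KᵀK)⁻¹·Kᵀ·(x' − x̄) = [-5, -7]
z = y + H·x̄ = [-5, -7] + [2, 6] = [-3, -1]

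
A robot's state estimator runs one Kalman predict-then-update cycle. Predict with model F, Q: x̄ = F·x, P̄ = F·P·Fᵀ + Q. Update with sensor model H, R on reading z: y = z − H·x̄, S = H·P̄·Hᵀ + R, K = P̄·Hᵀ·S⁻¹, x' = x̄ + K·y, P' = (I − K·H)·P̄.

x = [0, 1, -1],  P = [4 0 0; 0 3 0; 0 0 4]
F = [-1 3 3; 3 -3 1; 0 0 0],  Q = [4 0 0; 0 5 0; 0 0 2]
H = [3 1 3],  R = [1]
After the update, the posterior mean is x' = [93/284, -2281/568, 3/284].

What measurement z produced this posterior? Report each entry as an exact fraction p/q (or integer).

x̄ = F·x = [0, -4, 0]
P̄ = F·P·Fᵀ + Q = [71 -27 0; -27 72 0; 0 0 2]
S = H·P̄·Hᵀ + R = [568]
K = P̄·Hᵀ·S⁻¹ = [93/284; -9/568; 3/284]
x' − x̄ = [93/284, -9/568, 3/284] = K·y
y = (KᵀK)⁻¹·Kᵀ·(x' − x̄) = [1]
z = y + H·x̄ = [1] + [-4] = [-3]

z = [-3]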